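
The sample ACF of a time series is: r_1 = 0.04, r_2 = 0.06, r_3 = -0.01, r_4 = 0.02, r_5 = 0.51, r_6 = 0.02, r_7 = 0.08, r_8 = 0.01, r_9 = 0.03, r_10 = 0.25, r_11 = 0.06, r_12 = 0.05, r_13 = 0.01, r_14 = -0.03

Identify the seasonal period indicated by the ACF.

5

The largest autocorrelation is r_5 = 0.51, with a weaker echo at lag 10 (0.25); the remaining lags stay at or below 0.08.
The dominant spike at lag 5 indicates a seasonal period of 5.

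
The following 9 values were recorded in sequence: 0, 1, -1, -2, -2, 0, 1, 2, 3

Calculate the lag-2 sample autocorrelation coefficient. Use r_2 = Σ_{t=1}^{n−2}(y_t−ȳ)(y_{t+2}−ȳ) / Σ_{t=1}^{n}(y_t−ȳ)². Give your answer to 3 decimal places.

0.076

Mean ȳ = (0 + 1 − 1 − 2 − 2 + 0 + 1 + 2 + 3)/9 = 0.2222
Numerator Σ_{t=1}^{7}(y_t−ȳ)(y_{t+2}−ȳ) = 1.7901
Denominator Σ(y_t−ȳ)² = 23.5556
r_2 = 1.7901 / 23.5556 = 0.076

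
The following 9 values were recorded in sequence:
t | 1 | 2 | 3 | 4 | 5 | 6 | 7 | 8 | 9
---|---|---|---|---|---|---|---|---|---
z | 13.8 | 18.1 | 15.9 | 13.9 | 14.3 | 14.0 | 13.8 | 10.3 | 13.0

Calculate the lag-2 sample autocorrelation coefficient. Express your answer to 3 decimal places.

-0.010

Mean z̄ = (13.8 + 18.1 + 15.9 + 13.9 + 14.3 + 14.0 + 13.8 + 10.3 + 13.0)/9 = 14.1222
Σ(z_t−z̄)(z_{t+2}−z̄) = (-0.5728) + (-0.8840) + (0.3160) + (0.0272) + (-0.0573) + (0.4672) + (0.3616) = -0.3421
Denominator Σ(z_t−z̄)² = 35.1556
r_2 = -0.3421 / 35.1556 = -0.010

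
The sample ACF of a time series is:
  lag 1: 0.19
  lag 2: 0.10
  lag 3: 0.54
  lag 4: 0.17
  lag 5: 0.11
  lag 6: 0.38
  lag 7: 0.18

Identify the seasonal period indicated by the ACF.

The largest autocorrelation is r_3 = 0.54, with a weaker echo at lag 6 (0.38); the remaining lags stay at or below 0.19.
The dominant spike at lag 3 indicates a seasonal period of 3.

3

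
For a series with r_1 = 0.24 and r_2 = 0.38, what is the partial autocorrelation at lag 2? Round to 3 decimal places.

0.342

φ_{22} = (r_2 − r_1²) / (1 − r_1²)
r_1² = (0.24)² = 0.0576
Numerator = 0.38 − 0.0576 = 0.3224; denominator = 1 − 0.0576 = 0.9424
φ_{22} = 0.3224 / 0.9424 = 0.342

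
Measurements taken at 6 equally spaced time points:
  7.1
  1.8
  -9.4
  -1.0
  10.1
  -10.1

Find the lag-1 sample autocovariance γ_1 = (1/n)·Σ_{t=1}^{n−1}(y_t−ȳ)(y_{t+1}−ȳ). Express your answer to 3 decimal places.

-17.756

Mean ȳ = (7.1 + 1.8 − 9.4 − 1.0 + 10.1 − 10.1)/6 = -0.2500
Deviations: 7.3500, 2.0500, -9.1500, -0.7500, 10.3500, -9.8500
Σ_{t=1}^{5}(y_t−ȳ)(y_{t+1}−ȳ) = -106.5375
γ_1 = -106.5375 / 6 = -17.756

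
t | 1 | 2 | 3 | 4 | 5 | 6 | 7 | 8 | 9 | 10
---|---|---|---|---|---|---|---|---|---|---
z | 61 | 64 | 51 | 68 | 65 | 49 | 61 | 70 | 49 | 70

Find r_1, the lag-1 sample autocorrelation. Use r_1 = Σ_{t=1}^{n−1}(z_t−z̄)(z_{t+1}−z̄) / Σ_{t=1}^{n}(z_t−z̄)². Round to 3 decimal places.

Mean z̄ = (61 + 64 + 51 + 68 + 65 + 49 + 61 + 70 + 49 + 70)/10 = 60.8000
Numerator Σ_{t=1}^{9}(z_t−z̄)(z_{t+1}−z̄) = -338.2400
Denominator Σ(z_t−z̄)² = 623.6000
r_1 = -338.2400 / 623.6000 = -0.542

-0.542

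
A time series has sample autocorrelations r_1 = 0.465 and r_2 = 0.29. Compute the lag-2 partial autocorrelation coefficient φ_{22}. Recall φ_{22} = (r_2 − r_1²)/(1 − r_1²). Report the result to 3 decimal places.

0.094

φ_{22} = (r_2 − r_1²) / (1 − r_1²)
r_1² = (0.465)² = 0.216225
Numerator = 0.29 − 0.2162 = 0.0738; denominator = 1 − 0.2162 = 0.7838
φ_{22} = 0.0738 / 0.7838 = 0.094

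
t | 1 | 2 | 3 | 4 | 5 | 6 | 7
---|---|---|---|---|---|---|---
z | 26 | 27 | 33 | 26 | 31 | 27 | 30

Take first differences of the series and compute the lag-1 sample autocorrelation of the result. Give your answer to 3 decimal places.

First differences Δz: 1, 6, -7, 5, -4, 3
Mean of differences = 0.6667
Numerator Σ(Δz_t−Δz̄)(Δz_{t+1}−Δz̄) = -103.4444
Denominator Σ(Δz_t−Δz̄)² = 133.3333
r_1(Δz) = -103.4444 / 133.3333 = -0.776

-0.776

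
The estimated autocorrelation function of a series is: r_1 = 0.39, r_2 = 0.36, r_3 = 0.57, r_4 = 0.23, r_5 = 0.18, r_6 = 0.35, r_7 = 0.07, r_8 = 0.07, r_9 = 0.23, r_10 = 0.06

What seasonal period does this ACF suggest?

3

The largest autocorrelation is r_3 = 0.57; the remaining lags stay at or below 0.39. The elevated value at lag 1 (0.39), dropping to 0.36 at lag 2, reflects decaying short-term dependence rather than seasonality.
The dominant spike at lag 3 indicates a seasonal period of 3.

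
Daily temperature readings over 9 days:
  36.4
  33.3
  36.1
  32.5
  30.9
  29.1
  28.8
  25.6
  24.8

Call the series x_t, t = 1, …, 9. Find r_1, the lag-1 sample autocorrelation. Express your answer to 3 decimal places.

Mean x̄ = (36.4 + 33.3 + 36.1 + 32.5 + 30.9 + 29.1 + 28.8 + 25.6 + 24.8)/9 = 30.8333
Numerator Σ_{t=1}^{8}(x_t−x̄)(x_{t+1}−x̄) = 81.2356
Denominator Σ(x_t−x̄)² = 138.5200
r_1 = 81.2356 / 138.5200 = 0.586

0.586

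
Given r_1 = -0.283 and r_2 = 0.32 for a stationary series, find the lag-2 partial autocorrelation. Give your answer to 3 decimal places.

0.261

φ_{22} = (r_2 − r_1²) / (1 − r_1²)
r_1² = (-0.283)² = 0.080089
Numerator = 0.32 − 0.0801 = 0.2399; denominator = 1 − 0.0801 = 0.9199
φ_{22} = 0.2399 / 0.9199 = 0.261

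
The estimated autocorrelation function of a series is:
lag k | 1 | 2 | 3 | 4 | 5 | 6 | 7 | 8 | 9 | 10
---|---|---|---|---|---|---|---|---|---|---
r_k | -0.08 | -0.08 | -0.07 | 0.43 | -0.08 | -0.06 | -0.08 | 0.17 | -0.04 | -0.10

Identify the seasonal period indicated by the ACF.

4

The largest autocorrelation is r_4 = 0.43, with a weaker echo at lag 8 (0.17); the remaining lags stay at or below -0.04.
The dominant spike at lag 4 indicates a seasonal period of 4.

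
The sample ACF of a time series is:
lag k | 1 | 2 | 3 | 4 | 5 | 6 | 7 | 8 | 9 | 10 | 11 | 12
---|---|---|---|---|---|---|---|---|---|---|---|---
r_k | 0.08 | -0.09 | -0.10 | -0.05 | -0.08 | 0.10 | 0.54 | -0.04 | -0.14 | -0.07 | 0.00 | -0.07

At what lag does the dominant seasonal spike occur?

The largest autocorrelation is r_7 = 0.54; the remaining lags stay at or below 0.10.
The dominant spike at lag 7 indicates a seasonal period of 7.

7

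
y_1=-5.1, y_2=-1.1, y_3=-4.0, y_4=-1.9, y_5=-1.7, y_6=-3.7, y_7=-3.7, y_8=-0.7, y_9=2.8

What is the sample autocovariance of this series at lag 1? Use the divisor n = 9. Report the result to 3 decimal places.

0.144

Mean ȳ = (-5.1 − 1.1 − 4.0 − 1.9 − 1.7 − 3.7 − 3.7 − 0.7 + 2.8)/9 = -2.1222
Σ_{t=1}^{8}(y_t−ȳ)(y_{t+1}−ȳ) = 1.2928
γ_1 = 1.2928 / 9 = 0.144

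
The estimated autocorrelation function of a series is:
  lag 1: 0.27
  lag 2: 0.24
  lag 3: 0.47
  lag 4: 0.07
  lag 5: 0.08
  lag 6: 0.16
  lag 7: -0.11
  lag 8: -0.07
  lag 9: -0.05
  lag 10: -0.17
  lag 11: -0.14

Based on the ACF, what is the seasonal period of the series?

3

The largest autocorrelation is r_3 = 0.47; the remaining lags stay at or below 0.27. The elevated value at lag 1 (0.27), dropping to 0.24 at lag 2, reflects decaying short-term dependence rather than seasonality.
The dominant spike at lag 3 indicates a seasonal period of 3.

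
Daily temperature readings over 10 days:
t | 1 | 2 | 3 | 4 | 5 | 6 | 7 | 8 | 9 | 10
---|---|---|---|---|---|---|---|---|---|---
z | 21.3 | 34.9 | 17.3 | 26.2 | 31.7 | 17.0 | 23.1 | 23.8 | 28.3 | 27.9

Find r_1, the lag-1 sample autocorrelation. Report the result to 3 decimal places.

Mean z̄ = (21.3 + 34.9 + 17.3 + 26.2 + 31.7 + 17.0 + 23.1 + 23.8 + 28.3 + 27.9)/10 = 25.1500
Numerator Σ_{t=1}^{9}(z_t−z̄)(z_{t+1}−z̄) = -144.9375
Denominator Σ(z_t−z̄)² = 305.4450
r_1 = -144.9375 / 305.4450 = -0.475

-0.475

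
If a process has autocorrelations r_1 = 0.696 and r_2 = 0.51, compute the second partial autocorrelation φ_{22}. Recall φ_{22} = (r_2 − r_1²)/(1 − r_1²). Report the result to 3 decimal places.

φ_{22} = (r_2 − r_1²) / (1 − r_1²)
r_1² = (0.696)² = 0.484416
Numerator = 0.51 − 0.4844 = 0.0256; denominator = 1 − 0.4844 = 0.5156
φ_{22} = 0.0256 / 0.5156 = 0.050

0.050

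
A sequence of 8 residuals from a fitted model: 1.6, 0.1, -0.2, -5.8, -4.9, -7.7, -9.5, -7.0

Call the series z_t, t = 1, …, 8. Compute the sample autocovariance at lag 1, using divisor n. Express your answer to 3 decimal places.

9.096

Mean z̄ = (1.6 + 0.1 − 0.2 − 5.8 − 4.9 − 7.7 − 9.5 − 7.0)/8 = -4.1750
Σ_{t=1}^{7}(z_t−z̄)(z_{t+1}−z̄) = 72.7694
γ_1 = 72.7694 / 8 = 9.096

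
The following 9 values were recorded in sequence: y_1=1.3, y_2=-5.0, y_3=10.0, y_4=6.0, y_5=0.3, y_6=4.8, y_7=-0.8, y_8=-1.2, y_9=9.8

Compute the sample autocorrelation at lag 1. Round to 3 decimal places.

Mean ȳ = (1.3 − 5.0 + 10.0 + 6.0 + 0.3 + 4.8 − 0.8 − 1.2 + 9.8)/9 = 2.8000
Numerator Σ_{t=1}^{8}(y_t−ȳ)(y_{t+1}−ȳ) = -55.2200
Denominator Σ(y_t−ȳ)² = 213.3800
r_1 = -55.2200 / 213.3800 = -0.259

-0.259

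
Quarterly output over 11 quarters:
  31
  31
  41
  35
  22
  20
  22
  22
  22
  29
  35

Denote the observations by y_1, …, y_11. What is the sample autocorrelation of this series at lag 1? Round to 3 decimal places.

Mean ȳ = (31 + 31 + 41 + 35 + 22 + 20 + 22 + 22 + 22 + 29 + 35)/11 = 28.1818
Numerator Σ_{t=1}^{10}(y_t−ȳ)(y_{t+1}−ȳ) = 267.4215
Denominator Σ(y_t−ȳ)² = 493.6364
r_1 = 267.4215 / 493.6364 = 0.542

0.542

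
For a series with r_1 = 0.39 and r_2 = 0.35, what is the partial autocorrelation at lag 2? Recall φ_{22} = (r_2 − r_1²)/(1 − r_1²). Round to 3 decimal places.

0.233

φ_{22} = (r_2 − r_1²) / (1 − r_1²)
r_1² = (0.39)² = 0.1521
Numerator = 0.35 − 0.1521 = 0.1979; denominator = 1 − 0.1521 = 0.8479
φ_{22} = 0.1979 / 0.8479 = 0.233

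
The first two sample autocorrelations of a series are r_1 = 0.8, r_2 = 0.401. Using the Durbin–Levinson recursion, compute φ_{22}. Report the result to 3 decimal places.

-0.664

φ_{22} = (r_2 − r_1²) / (1 − r_1²)
r_1² = (0.8)² = 0.64
Numerator = 0.401 − 0.6400 = -0.2390; denominator = 1 − 0.6400 = 0.3600
φ_{22} = -0.2390 / 0.3600 = -0.664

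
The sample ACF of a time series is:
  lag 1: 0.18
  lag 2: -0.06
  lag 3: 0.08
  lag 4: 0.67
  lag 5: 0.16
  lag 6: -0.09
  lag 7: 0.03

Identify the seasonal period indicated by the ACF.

The largest autocorrelation is r_4 = 0.67; the remaining lags stay at or below 0.18.
The dominant spike at lag 4 indicates a seasonal period of 4.

4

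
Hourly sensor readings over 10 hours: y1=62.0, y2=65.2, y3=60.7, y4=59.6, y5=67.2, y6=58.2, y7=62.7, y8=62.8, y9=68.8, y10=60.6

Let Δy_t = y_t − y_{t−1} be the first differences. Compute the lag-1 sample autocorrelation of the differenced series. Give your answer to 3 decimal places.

First differences Δy: 3.2, -4.5, -1.1, 7.6, -9.0, 4.5, 0.1, 6.0, -8.2
Mean of differences = -0.1556
Numerator Σ(Δy_t−Δȳ)(Δy_{t+1}−Δȳ) = -174.3242
Denominator Σ(Δy_t−Δȳ)² = 293.7422
r_1(Δy) = -174.3242 / 293.7422 = -0.593

-0.593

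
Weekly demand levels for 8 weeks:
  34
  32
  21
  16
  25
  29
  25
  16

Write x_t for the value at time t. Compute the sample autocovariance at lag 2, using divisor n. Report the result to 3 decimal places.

Mean x̄ = (34 + 32 + 21 + 16 + 25 + 29 + 25 + 16)/8 = 24.7500
Σ_{t=1}^{6}(x_t−x̄)(x_{t+2}−x̄) = -173.3750
γ_2 = -173.3750 / 8 = -21.672

-21.672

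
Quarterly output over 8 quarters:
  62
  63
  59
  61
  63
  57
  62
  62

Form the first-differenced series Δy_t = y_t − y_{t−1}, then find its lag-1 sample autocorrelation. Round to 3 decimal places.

-0.581

First differences Δy: 1, -4, 2, 2, -6, 5, 0
Mean of differences = 0.0000
Numerator Σ(Δy_t−Δȳ)(Δy_{t+1}−Δȳ) = -50.0000
Denominator Σ(Δy_t−Δȳ)² = 86.0000
r_1(Δy) = -50.0000 / 86.0000 = -0.581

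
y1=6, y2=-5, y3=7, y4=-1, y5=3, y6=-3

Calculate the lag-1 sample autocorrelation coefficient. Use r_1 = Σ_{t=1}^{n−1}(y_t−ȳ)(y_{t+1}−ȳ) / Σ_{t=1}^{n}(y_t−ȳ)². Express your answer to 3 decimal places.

Mean ȳ = (6 − 5 + 7 − 1 + 3 − 3)/6 = 1.1667
Numerator Σ_{t=1}^{5}(y_t−ȳ)(y_{t+1}−ȳ) = -90.0278
Denominator Σ(y_t−ȳ)² = 120.8333
r_1 = -90.0278 / 120.8333 = -0.745

-0.745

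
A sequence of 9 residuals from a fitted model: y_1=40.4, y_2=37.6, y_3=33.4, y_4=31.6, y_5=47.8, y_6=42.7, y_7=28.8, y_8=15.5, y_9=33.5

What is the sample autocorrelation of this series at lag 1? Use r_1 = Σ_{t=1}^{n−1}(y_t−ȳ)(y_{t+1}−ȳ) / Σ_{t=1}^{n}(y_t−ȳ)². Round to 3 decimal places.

0.245

Mean ȳ = (40.4 + 37.6 + 33.4 + 31.6 + 47.8 + 42.7 + 28.8 + 15.5 + 33.5)/9 = 34.5889
Numerator Σ_{t=1}^{8}(y_t−ȳ)(y_{t+1}−ȳ) = 169.4765
Denominator Σ(y_t−ȳ)² = 692.5889
r_1 = 169.4765 / 692.5889 = 0.245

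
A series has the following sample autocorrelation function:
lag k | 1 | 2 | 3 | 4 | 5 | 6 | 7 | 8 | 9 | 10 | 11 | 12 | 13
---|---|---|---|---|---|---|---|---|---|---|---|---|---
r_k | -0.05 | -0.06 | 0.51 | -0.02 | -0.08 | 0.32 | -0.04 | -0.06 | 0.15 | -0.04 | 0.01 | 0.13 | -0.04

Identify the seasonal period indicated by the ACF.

The largest autocorrelation is r_3 = 0.51, with weaker echoes at lags 6 (0.32) and 9 (0.15); the remaining lags stay at or below 0.13.
The dominant spike at lag 3 indicates a seasonal period of 3.

3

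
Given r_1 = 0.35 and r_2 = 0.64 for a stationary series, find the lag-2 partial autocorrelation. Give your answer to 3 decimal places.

φ_{22} = (r_2 − r_1²) / (1 − r_1²)
r_1² = (0.35)² = 0.1225
Numerator = 0.64 − 0.1225 = 0.5175; denominator = 1 − 0.1225 = 0.8775
φ_{22} = 0.5175 / 0.8775 = 0.590

0.590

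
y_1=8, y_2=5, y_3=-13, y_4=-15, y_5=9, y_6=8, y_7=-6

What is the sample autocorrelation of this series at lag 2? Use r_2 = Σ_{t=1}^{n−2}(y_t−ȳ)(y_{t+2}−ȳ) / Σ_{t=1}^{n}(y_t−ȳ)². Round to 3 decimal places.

-0.728

Mean ȳ = (8 + 5 − 13 − 15 + 9 + 8 − 6)/7 = -0.5714
Deviations from mean: 8.5714, 5.5714, -12.4286, -14.4286, 9.5714, 8.5714, -5.4286
Σ(y_t−ȳ)(y_{t+2}−ȳ) = (-106.5306) + (-80.3878) + (-118.9592) + (-123.6735) + (-51.9592) = -481.5102
Denominator Σ(y_t−ȳ)² = 661.7143
r_2 = -481.5102 / 661.7143 = -0.728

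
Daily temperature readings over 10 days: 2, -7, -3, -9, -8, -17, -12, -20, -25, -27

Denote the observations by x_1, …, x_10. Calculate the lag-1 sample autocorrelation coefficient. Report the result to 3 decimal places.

0.533

Mean x̄ = (2 − 7 − 3 − 9 − 8 − 17 − 12 − 20 − 25 − 27)/10 = -12.6000
Numerator Σ_{t=1}^{9}(x_t−x̄)(x_{t+1}−x̄) = 429.6400
Denominator Σ(x_t−x̄)² = 806.4000
r_1 = 429.6400 / 806.4000 = 0.533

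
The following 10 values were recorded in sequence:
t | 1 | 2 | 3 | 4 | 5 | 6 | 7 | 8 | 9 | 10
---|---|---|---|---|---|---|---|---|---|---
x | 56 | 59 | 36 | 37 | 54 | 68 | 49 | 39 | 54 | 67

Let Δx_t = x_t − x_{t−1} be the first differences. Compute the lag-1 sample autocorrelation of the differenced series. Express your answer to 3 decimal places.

First differences Δx: 3, -23, 1, 17, 14, -19, -10, 15, 13
Mean of differences = 1.2222
Numerator Σ(Δx_t−Δx̄)(Δx_{t+1}−Δx̄) = 136.6173
Denominator Σ(Δx_t−Δx̄)² = 1865.5556
r_1(Δx) = 136.6173 / 1865.5556 = 0.073

0.073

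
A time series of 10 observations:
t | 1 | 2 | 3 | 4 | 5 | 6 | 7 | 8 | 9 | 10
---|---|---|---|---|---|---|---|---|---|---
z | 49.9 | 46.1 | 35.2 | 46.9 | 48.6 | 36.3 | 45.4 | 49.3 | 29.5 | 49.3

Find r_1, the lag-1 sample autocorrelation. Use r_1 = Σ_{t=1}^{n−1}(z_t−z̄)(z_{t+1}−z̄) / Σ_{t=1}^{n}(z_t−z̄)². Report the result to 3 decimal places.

Mean z̄ = (49.9 + 46.1 + 35.2 + 46.9 + 48.6 + 36.3 + 45.4 + 49.3 + 29.5 + 49.3)/10 = 43.6500
Numerator Σ_{t=1}^{9}(z_t−z̄)(z_{t+1}−z̄) = -216.0175
Denominator Σ(z_t−z̄)² = 472.6850
r_1 = -216.0175 / 472.6850 = -0.457

-0.457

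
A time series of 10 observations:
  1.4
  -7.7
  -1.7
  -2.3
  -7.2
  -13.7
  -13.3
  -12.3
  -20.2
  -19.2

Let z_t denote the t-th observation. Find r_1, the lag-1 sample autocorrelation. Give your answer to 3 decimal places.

Mean z̄ = (1.4 − 7.7 − 1.7 − 2.3 − 7.2 − 13.7 − 13.3 − 12.3 − 20.2 − 19.2)/10 = -9.6200
Numerator Σ_{t=1}^{9}(z_t−z̄)(z_{t+1}−z̄) = 256.7676
Denominator Σ(z_t−z̄)² = 488.3760
r_1 = 256.7676 / 488.3760 = 0.526

0.526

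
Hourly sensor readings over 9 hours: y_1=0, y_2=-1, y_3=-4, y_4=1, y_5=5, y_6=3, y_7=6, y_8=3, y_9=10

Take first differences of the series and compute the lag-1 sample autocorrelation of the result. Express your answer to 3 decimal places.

First differences Δy: -1, -3, 5, 4, -2, 3, -3, 7
Mean of differences = 1.2500
Numerator Σ(Δy_t−Δȳ)(Δy_{t+1}−Δȳ) = -42.5625
Denominator Σ(Δy_t−Δȳ)² = 109.5000
r_1(Δy) = -42.5625 / 109.5000 = -0.389

-0.389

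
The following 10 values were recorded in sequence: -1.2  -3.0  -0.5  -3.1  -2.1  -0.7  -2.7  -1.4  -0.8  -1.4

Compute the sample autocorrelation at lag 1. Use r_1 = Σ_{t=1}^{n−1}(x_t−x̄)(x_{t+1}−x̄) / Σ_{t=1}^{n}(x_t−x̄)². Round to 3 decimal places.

Mean x̄ = (-1.2 − 3.0 − 0.5 − 3.1 − 2.1 − 0.7 − 2.7 − 1.4 − 0.8 − 1.4)/10 = -1.6900
Numerator Σ_{t=1}^{9}(x_t−x̄)(x_{t+1}−x̄) = -4.4831
Denominator Σ(x_t−x̄)² = 8.4890
r_1 = -4.4831 / 8.4890 = -0.528

-0.528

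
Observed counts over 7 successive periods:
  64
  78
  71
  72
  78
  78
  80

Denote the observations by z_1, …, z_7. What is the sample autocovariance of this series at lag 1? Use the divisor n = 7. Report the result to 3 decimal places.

-2.455

Mean z̄ = (64 + 78 + 71 + 72 + 78 + 78 + 80)/7 = 74.4286
Σ_{t=1}^{6}(z_t−z̄)(z_{t+1}−z̄) = -17.1837
γ_1 = -17.1837 / 7 = -2.455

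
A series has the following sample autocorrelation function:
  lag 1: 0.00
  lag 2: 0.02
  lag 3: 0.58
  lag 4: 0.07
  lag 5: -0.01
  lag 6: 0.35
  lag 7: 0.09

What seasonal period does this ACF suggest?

3

The largest autocorrelation is r_3 = 0.58, with a weaker echo at lag 6 (0.35); the remaining lags stay at or below 0.09.
The dominant spike at lag 3 indicates a seasonal period of 3.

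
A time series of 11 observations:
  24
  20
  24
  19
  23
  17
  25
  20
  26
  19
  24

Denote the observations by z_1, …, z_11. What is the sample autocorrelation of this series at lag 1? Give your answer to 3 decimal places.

Mean z̄ = (24 + 20 + 24 + 19 + 23 + 17 + 25 + 20 + 26 + 19 + 24)/11 = 21.9091
Numerator Σ_{t=1}^{10}(z_t−z̄)(z_{t+1}−z̄) = -69.4628
Denominator Σ(z_t−z̄)² = 88.9091
r_1 = -69.4628 / 88.9091 = -0.781

-0.781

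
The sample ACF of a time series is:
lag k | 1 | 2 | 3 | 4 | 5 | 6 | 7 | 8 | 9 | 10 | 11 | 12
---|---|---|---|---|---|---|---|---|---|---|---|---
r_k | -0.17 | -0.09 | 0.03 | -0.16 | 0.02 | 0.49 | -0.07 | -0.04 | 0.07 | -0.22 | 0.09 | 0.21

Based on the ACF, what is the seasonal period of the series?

The largest autocorrelation is r_6 = 0.49, with a weaker echo at lag 12 (0.21); the remaining lags stay at or below 0.09.
The dominant spike at lag 6 indicates a seasonal period of 6.

6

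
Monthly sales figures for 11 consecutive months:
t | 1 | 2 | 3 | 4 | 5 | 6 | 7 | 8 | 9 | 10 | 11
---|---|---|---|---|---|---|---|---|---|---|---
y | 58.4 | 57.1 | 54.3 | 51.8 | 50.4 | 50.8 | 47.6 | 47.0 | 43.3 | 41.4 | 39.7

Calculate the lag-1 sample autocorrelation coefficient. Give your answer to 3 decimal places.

Mean ȳ = (58.4 + 57.1 + 54.3 + 51.8 + 50.4 + 50.8 + 47.6 + 47.0 + 43.3 + 41.4 + 39.7)/11 = 49.2545
Numerator Σ_{t=1}^{10}(y_t−ȳ)(y_{t+1}−ȳ) = 265.2779
Denominator Σ(y_t−ȳ)² = 377.0873
r_1 = 265.2779 / 377.0873 = 0.703

0.703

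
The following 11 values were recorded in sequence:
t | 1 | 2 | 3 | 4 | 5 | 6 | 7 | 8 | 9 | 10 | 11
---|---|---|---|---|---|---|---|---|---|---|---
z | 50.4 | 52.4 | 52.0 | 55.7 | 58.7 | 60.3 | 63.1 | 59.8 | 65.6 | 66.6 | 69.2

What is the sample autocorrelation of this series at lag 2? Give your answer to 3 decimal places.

Mean z̄ = (50.4 + 52.4 + 52.0 + 55.7 + 58.7 + 60.3 + 63.1 + 59.8 + 65.6 + 66.6 + 69.2)/11 = 59.4364
Numerator Σ_{t=1}^{9}(z_t−z̄)(z_{t+2}−z̄) = 178.7192
Denominator Σ(z_t−z̄)² = 399.9055
r_2 = 178.7192 / 399.9055 = 0.447

0.447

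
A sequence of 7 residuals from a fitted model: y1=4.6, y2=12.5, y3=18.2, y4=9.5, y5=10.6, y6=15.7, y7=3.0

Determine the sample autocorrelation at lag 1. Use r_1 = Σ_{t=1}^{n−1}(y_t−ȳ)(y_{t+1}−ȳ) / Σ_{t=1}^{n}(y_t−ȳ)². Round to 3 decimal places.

Mean ȳ = (4.6 + 12.5 + 18.2 + 9.5 + 10.6 + 15.7 + 3.0)/7 = 10.5857
Deviations from mean: -5.9857, 1.9143, 7.6143, -1.0857, 0.0143, 5.1143, -7.5857
Σ(y_t−ȳ)(y_{t+1}−ȳ) = (-11.4584) + (14.5759) + (-8.2669) + (-0.0155) + (0.0731) + (-38.7955) = -43.8873
Denominator Σ(y_t−ȳ)² = 182.3486
r_1 = -43.8873 / 182.3486 = -0.241

-0.241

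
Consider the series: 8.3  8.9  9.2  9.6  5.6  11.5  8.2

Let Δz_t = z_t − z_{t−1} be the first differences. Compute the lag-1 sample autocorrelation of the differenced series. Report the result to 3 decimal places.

-0.711

First differences Δz: 0.6, 0.3, 0.4, -4.0, 5.9, -3.3
Mean of differences = -0.0167
Numerator Σ(Δz_t−Δz̄)(Δz_{t+1}−Δz̄) = -44.3269
Denominator Σ(Δz_t−Δz̄)² = 62.3083
r_1(Δz) = -44.3269 / 62.3083 = -0.711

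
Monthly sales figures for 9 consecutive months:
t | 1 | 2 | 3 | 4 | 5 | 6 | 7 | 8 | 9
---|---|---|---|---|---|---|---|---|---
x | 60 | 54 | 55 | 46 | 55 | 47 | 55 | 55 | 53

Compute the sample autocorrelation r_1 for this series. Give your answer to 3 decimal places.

-0.252

Mean x̄ = (60 + 54 + 55 + 46 + 55 + 47 + 55 + 55 + 53)/9 = 53.3333
Numerator Σ_{t=1}^{8}(x_t−x̄)(x_{t+1}−x̄) = -37.7778
Denominator Σ(x_t−x̄)² = 150.0000
r_1 = -37.7778 / 150.0000 = -0.252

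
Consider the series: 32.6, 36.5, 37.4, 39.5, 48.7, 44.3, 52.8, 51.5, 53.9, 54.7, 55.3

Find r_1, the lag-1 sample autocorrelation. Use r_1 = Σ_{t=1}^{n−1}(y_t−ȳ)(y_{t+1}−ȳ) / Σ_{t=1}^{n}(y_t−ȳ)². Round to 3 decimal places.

0.661

Mean ȳ = (32.6 + 36.5 + 37.4 + 39.5 + 48.7 + 44.3 + 52.8 + 51.5 + 53.9 + 54.7 + 55.3)/11 = 46.1091
Numerator Σ_{t=1}^{10}(y_t−ȳ)(y_{t+1}−ȳ) = 461.0999
Denominator Σ(y_t−ȳ)² = 697.1491
r_1 = 461.0999 / 697.1491 = 0.661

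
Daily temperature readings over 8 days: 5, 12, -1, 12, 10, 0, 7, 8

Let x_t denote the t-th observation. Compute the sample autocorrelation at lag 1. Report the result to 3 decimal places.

Mean x̄ = (5 + 12 − 1 + 12 + 10 + 0 + 7 + 8)/8 = 6.6250
Deviations from mean: -1.6250, 5.3750, -7.6250, 5.3750, 3.3750, -6.6250, 0.3750, 1.3750
Numerator Σ_{t=1}^{7}(x_t−x̄)(x_{t+1}−x̄) = -96.8906
Denominator Σ(x_t−x̄)² = 175.8750
r_1 = -96.8906 / 175.8750 = -0.551

-0.551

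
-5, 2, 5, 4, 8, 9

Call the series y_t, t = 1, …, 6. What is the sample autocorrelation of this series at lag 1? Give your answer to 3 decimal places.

Mean ȳ = (-5 + 2 + 5 + 4 + 8 + 9)/6 = 3.8333
Numerator Σ_{t=1}^{5}(y_t−ȳ)(y_{t+1}−ȳ) = 36.4722
Denominator Σ(y_t−ȳ)² = 126.8333
r_1 = 36.4722 / 126.8333 = 0.288

0.288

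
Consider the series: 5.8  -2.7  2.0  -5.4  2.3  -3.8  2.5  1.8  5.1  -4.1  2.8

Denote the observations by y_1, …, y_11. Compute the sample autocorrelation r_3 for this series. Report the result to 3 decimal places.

Mean ȳ = (5.8 − 2.7 + 2.0 − 5.4 + 2.3 − 3.8 + 2.5 + 1.8 + 5.1 − 4.1 + 2.8)/11 = 0.5727
Numerator Σ_{t=1}^{8}(y_t−ȳ)(y_{t+3}−ȳ) = -78.5750
Denominator Σ(y_t−ȳ)² = 150.3618
r_3 = -78.5750 / 150.3618 = -0.523

-0.523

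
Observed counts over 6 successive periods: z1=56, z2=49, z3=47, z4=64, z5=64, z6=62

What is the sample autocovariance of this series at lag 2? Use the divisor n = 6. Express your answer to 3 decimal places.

Mean z̄ = (56 + 49 + 47 + 64 + 64 + 62)/6 = 57.0000
Deviations: -1.0000, -8.0000, -10.0000, 7.0000, 7.0000, 5.0000
Σ_{t=1}^{4}(z_t−z̄)(z_{t+2}−z̄) = -81.0000
γ_2 = -81.0000 / 6 = -13.500

-13.500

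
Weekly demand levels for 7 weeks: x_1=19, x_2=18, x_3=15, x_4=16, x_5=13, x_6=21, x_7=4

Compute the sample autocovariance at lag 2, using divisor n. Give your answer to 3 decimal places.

4.443

Mean x̄ = (19 + 18 + 15 + 16 + 13 + 21 + 4)/7 = 15.1429
Σ_{t=1}^{5}(x_t−x̄)(x_{t+2}−x̄) = 31.1020
γ_2 = 31.1020 / 7 = 4.443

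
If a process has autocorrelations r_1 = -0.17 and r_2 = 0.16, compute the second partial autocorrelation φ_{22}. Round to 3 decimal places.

0.135

φ_{22} = (r_2 − r_1²) / (1 − r_1²)
r_1² = (-0.17)² = 0.0289
Numerator = 0.16 − 0.0289 = 0.1311; denominator = 1 − 0.0289 = 0.9711
φ_{22} = 0.1311 / 0.9711 = 0.135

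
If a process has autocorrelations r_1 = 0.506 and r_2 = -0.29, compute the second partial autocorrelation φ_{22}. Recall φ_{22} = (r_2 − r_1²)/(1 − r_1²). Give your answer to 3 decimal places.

-0.734

φ_{22} = (r_2 − r_1²) / (1 − r_1²)
r_1² = (0.506)² = 0.256036
Numerator = -0.29 − 0.2560 = -0.5460; denominator = 1 − 0.2560 = 0.7440
φ_{22} = -0.5460 / 0.7440 = -0.734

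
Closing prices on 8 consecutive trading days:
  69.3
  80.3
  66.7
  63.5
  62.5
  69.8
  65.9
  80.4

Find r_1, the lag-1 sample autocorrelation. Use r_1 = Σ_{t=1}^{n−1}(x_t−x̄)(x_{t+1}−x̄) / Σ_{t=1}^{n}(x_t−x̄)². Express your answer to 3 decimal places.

-0.040

Mean x̄ = (69.3 + 80.3 + 66.7 + 63.5 + 62.5 + 69.8 + 65.9 + 80.4)/8 = 69.8000
Deviations from mean: -0.5000, 10.5000, -3.1000, -6.3000, -7.3000, 0.0000, -3.9000, 10.6000
Σ(x_t−x̄)(x_{t+1}−x̄) = (-5.2500) + (-32.5500) + (19.5300) + (45.9900) + (0.0000) + (0.0000) + (-41.3400) = -13.6200
Denominator Σ(x_t−x̄)² = 340.6600
r_1 = -13.6200 / 340.6600 = -0.040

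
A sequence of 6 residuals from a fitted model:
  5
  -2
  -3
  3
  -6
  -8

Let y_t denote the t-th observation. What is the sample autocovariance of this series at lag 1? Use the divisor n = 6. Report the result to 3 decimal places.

Mean ȳ = (5 − 2 − 3 + 3 − 6 − 8)/6 = -1.8333
Deviations: 6.8333, -0.1667, -1.1667, 4.8333, -4.1667, -6.1667
Σ_{t=1}^{5}(y_t−ȳ)(y_{t+1}−ȳ) = -1.0278
γ_1 = -1.0278 / 6 = -0.171

-0.171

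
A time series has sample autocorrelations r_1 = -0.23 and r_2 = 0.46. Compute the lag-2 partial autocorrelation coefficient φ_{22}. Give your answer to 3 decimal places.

0.430

φ_{22} = (r_2 − r_1²) / (1 − r_1²)
r_1² = (-0.23)² = 0.0529
Numerator = 0.46 − 0.0529 = 0.4071; denominator = 1 − 0.0529 = 0.9471
φ_{22} = 0.4071 / 0.9471 = 0.430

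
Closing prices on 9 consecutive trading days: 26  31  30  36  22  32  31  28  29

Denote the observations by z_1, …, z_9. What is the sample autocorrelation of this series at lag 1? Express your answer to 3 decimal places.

Mean z̄ = (26 + 31 + 30 + 36 + 22 + 32 + 31 + 28 + 29)/9 = 29.4444
Numerator Σ_{t=1}^{8}(z_t−z̄)(z_{t+1}−z̄) = -66.3086
Denominator Σ(z_t−z̄)² = 124.2222
r_1 = -66.3086 / 124.2222 = -0.534

-0.534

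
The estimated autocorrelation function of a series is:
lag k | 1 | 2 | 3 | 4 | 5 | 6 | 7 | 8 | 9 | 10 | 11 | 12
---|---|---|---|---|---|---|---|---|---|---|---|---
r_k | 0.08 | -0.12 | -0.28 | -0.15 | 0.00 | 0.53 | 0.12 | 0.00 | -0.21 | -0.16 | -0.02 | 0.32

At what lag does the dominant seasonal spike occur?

6

The largest autocorrelation is r_6 = 0.53, with a weaker echo at lag 12 (0.32); the remaining lags stay at or below 0.12.
The dominant spike at lag 6 indicates a seasonal period of 6.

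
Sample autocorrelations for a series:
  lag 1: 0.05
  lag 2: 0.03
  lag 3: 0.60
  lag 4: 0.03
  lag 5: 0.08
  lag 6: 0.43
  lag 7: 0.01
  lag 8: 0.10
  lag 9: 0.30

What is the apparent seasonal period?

3

The largest autocorrelation is r_3 = 0.60, with weaker echoes at lags 6 (0.43) and 9 (0.30); the remaining lags stay at or below 0.10.
The dominant spike at lag 3 indicates a seasonal period of 3.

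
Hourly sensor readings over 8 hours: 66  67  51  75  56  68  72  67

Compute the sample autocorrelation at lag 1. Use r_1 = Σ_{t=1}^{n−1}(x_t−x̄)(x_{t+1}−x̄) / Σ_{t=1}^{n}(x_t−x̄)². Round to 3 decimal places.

Mean x̄ = (66 + 67 + 51 + 75 + 56 + 68 + 72 + 67)/8 = 65.2500
Deviations from mean: 0.7500, 1.7500, -14.2500, 9.7500, -9.2500, 2.7500, 6.7500, 1.7500
Σ(x_t−x̄)(x_{t+1}−x̄) = (1.3125) + (-24.9375) + (-138.9375) + (-90.1875) + (-25.4375) + (18.5625) + (11.8125) = -247.8125
Denominator Σ(x_t−x̄)² = 443.5000
r_1 = -247.8125 / 443.5000 = -0.559

-0.559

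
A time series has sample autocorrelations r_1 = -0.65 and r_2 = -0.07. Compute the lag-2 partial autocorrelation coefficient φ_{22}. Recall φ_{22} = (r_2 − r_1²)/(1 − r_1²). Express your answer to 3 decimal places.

φ_{22} = (r_2 − r_1²) / (1 − r_1²)
r_1² = (-0.65)² = 0.4225
Numerator = -0.07 − 0.4225 = -0.4925; denominator = 1 − 0.4225 = 0.5775
φ_{22} = -0.4925 / 0.5775 = -0.853

-0.853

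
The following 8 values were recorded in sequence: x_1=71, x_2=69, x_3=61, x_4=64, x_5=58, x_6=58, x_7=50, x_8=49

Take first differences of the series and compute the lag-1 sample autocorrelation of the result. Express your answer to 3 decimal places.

First differences Δx: -2, -8, 3, -6, 0, -8, -1
Mean of differences = -3.1429
Numerator Σ(Δx_t−Δx̄)(Δx_{t+1}−Δx̄) = -87.5918
Denominator Σ(Δx_t−Δx̄)² = 108.8571
r_1(Δx) = -87.5918 / 108.8571 = -0.805

-0.805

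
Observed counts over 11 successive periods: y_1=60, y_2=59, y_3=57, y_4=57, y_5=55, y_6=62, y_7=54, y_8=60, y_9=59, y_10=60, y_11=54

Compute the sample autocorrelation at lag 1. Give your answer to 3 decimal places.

Mean ȳ = (60 + 59 + 57 + 57 + 55 + 62 + 54 + 60 + 59 + 60 + 54)/11 = 57.9091
Numerator Σ_{t=1}^{10}(y_t−ȳ)(y_{t+1}−ȳ) = -34.9174
Denominator Σ(y_t−ȳ)² = 72.9091
r_1 = -34.9174 / 72.9091 = -0.479

-0.479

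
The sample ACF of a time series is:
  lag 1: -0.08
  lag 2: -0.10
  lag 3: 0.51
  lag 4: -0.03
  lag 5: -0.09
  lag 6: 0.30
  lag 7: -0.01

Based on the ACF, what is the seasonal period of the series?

3

The largest autocorrelation is r_3 = 0.51, with a weaker echo at lag 6 (0.30); the remaining lags stay at or below -0.01.
The dominant spike at lag 3 indicates a seasonal period of 3.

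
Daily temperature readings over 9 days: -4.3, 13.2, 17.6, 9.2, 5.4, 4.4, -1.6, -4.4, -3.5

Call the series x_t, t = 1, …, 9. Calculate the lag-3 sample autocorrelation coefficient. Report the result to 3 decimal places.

Mean x̄ = (-4.3 + 13.2 + 17.6 + 9.2 + 5.4 + 4.4 − 1.6 − 4.4 − 3.5)/9 = 4.0000
Σ(x_t−x̄)(x_{t+3}−x̄) = (-43.1600) + (12.8800) + (5.4400) + (-29.1200) + (-11.7600) + (-3.0000) = -68.7200
Denominator Σ(x_t−x̄)² = 525.8200
r_3 = -68.7200 / 525.8200 = -0.131

-0.131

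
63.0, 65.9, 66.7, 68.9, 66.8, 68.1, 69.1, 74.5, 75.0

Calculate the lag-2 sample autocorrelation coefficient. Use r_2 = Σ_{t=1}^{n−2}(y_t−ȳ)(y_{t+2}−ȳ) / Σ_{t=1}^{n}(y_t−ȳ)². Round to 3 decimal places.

0.104

Mean ȳ = (63.0 + 65.9 + 66.7 + 68.9 + 66.8 + 68.1 + 69.1 + 74.5 + 75.0)/9 = 68.6667
Σ(y_t−ȳ)(y_{t+2}−ȳ) = (11.1444) + (-0.6456) + (3.6711) + (-0.1322) + (-0.8089) + (-3.3056) + (2.7444) = 12.6678
Denominator Σ(y_t−ȳ)² = 121.8200
r_2 = 12.6678 / 121.8200 = 0.104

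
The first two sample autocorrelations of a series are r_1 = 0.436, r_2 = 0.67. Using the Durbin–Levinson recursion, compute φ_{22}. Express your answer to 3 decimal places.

0.593

φ_{22} = (r_2 − r_1²) / (1 − r_1²)
r_1² = (0.436)² = 0.190096
Numerator = 0.67 − 0.1901 = 0.4799; denominator = 1 − 0.1901 = 0.8099
φ_{22} = 0.4799 / 0.8099 = 0.593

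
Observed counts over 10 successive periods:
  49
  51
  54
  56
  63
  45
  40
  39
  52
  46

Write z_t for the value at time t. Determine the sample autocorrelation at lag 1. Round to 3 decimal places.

0.349

Mean z̄ = (49 + 51 + 54 + 56 + 63 + 45 + 40 + 39 + 52 + 46)/10 = 49.5000
Numerator Σ_{t=1}^{9}(z_t−z̄)(z_{t+1}−z̄) = 169.7500
Denominator Σ(z_t−z̄)² = 486.5000
r_1 = 169.7500 / 486.5000 = 0.349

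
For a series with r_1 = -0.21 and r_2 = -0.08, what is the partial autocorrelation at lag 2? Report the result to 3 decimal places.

-0.130

φ_{22} = (r_2 − r_1²) / (1 − r_1²)
r_1² = (-0.21)² = 0.0441
Numerator = -0.08 − 0.0441 = -0.1241; denominator = 1 − 0.0441 = 0.9559
φ_{22} = -0.1241 / 0.9559 = -0.130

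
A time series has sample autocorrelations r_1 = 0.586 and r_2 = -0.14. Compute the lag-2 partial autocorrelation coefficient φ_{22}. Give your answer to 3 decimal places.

-0.736

φ_{22} = (r_2 − r_1²) / (1 − r_1²)
r_1² = (0.586)² = 0.343396
Numerator = -0.14 − 0.3434 = -0.4834; denominator = 1 − 0.3434 = 0.6566
φ_{22} = -0.4834 / 0.6566 = -0.736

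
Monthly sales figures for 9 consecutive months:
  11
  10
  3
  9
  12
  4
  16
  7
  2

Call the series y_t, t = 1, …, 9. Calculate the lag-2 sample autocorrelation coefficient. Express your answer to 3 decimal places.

Mean ȳ = (11 + 10 + 3 + 9 + 12 + 4 + 16 + 7 + 2)/9 = 8.2222
Σ(y_t−ȳ)(y_{t+2}−ȳ) = (-14.5062) + (1.3827) + (-19.7284) + (-3.2840) + (29.3827) + (5.1605) + (-48.3951) = -49.9877
Denominator Σ(y_t−ȳ)² = 171.5556
r_2 = -49.9877 / 171.5556 = -0.291

-0.291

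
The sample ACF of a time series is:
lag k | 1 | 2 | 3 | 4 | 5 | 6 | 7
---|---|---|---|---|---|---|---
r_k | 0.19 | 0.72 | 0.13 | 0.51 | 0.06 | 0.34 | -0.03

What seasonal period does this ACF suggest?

2

The largest autocorrelation is r_2 = 0.72, with weaker echoes at lags 4 (0.51) and 6 (0.34); the remaining lags stay at or below 0.19.
The dominant spike at lag 2 indicates a seasonal period of 2.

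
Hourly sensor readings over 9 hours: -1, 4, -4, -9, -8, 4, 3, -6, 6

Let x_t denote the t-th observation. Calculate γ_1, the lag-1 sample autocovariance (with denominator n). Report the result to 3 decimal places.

Mean x̄ = (-1 + 4 − 4 − 9 − 8 + 4 + 3 − 6 + 6)/9 = -1.2222
Σ_{t=1}^{8}(x_t−x̄)(x_{t+1}−x̄) = -7.0494
γ_1 = -7.0494 / 9 = -0.783

-0.783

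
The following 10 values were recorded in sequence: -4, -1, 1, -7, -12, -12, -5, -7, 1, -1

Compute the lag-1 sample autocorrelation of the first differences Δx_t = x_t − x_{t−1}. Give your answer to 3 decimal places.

-0.076

First differences Δx: 3, 2, -8, -5, 0, 7, -2, 8, -2
Mean of differences = 0.3333
Numerator Σ(Δx_t−Δx̄)(Δx_{t+1}−Δx̄) = -16.7778
Denominator Σ(Δx_t−Δx̄)² = 222.0000
r_1(Δx) = -16.7778 / 222.0000 = -0.076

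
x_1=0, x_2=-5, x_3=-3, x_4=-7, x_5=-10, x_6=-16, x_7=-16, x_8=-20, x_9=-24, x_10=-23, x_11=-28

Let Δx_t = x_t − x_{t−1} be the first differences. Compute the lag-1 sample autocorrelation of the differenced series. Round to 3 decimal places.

-0.564

First differences Δx: -5, 2, -4, -3, -6, 0, -4, -4, 1, -5
Mean of differences = -2.8000
Numerator Σ(Δx_t−Δx̄)(Δx_{t+1}−Δx̄) = -39.2400
Denominator Σ(Δx_t−Δx̄)² = 69.6000
r_1(Δx) = -39.2400 / 69.6000 = -0.564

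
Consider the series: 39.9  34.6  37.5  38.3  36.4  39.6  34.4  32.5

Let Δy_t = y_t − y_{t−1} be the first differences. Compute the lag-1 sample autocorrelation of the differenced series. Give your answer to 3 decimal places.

First differences Δy: -5.3, 2.9, 0.8, -1.9, 3.2, -5.2, -1.9
Mean of differences = -1.0571
Numerator Σ(Δy_t−Δȳ)(Δy_{t+1}−Δȳ) = -28.7390
Denominator Σ(Δy_t−Δȳ)² = 73.8171
r_1(Δy) = -28.7390 / 73.8171 = -0.389

-0.389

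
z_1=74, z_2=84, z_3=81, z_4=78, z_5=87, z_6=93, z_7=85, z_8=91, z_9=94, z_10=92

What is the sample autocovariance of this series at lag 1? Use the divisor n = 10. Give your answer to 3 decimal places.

14.949

Mean z̄ = (74 + 84 + 81 + 78 + 87 + 93 + 85 + 91 + 94 + 92)/10 = 85.9000
Σ_{t=1}^{9}(z_t−z̄)(z_{t+1}−z̄) = 149.4900
γ_1 = 149.4900 / 10 = 14.949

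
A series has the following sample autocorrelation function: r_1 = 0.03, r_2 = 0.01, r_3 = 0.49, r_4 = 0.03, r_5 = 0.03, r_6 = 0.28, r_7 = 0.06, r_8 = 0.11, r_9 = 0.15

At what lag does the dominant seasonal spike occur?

The largest autocorrelation is r_3 = 0.49, with weaker echoes at lags 6 (0.28) and 9 (0.15); the remaining lags stay at or below 0.11.
The dominant spike at lag 3 indicates a seasonal period of 3.

3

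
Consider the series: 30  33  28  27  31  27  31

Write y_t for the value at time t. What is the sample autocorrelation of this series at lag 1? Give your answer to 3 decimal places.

Mean ȳ = (30 + 33 + 28 + 27 + 31 + 27 + 31)/7 = 29.5714
Deviations from mean: 0.4286, 3.4286, -1.5714, -2.5714, 1.4286, -2.5714, 1.4286
Numerator Σ_{t=1}^{6}(y_t−ȳ)(y_{t+1}−ȳ) = -10.8980
Denominator Σ(y_t−ȳ)² = 31.7143
r_1 = -10.8980 / 31.7143 = -0.344

-0.344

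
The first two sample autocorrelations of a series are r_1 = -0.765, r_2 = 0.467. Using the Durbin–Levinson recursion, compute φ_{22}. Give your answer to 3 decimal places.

-0.285

φ_{22} = (r_2 − r_1²) / (1 − r_1²)
r_1² = (-0.765)² = 0.585225
Numerator = 0.467 − 0.5852 = -0.1182; denominator = 1 − 0.5852 = 0.4148
φ_{22} = -0.1182 / 0.4148 = -0.285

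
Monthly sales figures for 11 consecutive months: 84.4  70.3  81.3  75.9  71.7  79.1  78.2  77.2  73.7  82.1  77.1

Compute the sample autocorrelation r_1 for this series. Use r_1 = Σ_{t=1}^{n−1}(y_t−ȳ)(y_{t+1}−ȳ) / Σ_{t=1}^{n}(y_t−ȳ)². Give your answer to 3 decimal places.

Mean ȳ = (84.4 + 70.3 + 81.3 + 75.9 + 71.7 + 79.1 + 78.2 + 77.2 + 73.7 + 82.1 + 77.1)/11 = 77.3636
Numerator Σ_{t=1}^{10}(y_t−ȳ)(y_{t+1}−ȳ) = -101.4995
Denominator Σ(y_t−ȳ)² = 188.7855
r_1 = -101.4995 / 188.7855 = -0.538

-0.538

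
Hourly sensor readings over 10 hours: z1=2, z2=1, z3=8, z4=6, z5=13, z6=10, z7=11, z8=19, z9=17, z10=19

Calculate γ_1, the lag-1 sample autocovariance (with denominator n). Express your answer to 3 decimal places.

21.764

Mean z̄ = (2 + 1 + 8 + 6 + 13 + 10 + 11 + 19 + 17 + 19)/10 = 10.6000
Σ_{t=1}^{9}(z_t−z̄)(z_{t+1}−z̄) = 217.6400
γ_1 = 217.6400 / 10 = 21.764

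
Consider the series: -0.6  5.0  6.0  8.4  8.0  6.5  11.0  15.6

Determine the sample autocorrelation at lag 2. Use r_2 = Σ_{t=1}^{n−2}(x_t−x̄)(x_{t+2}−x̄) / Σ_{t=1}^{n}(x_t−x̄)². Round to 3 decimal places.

Mean x̄ = (-0.6 + 5.0 + 6.0 + 8.4 + 8.0 + 6.5 + 11.0 + 15.6)/8 = 7.4875
Deviations from mean: -8.0875, -2.4875, -1.4875, 0.9125, 0.5125, -0.9875, 3.5125, 8.1125
Numerator Σ_{t=1}^{6}(x_t−x̄)(x_{t+2}−x̄) = 1.8859
Denominator Σ(x_t−x̄)² = 154.0288
r_2 = 1.8859 / 154.0288 = 0.012

0.012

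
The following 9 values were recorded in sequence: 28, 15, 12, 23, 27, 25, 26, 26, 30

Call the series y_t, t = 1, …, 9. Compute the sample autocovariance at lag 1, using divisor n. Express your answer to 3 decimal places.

10.620

Mean ȳ = (28 + 15 + 12 + 23 + 27 + 25 + 26 + 26 + 30)/9 = 23.5556
Σ_{t=1}^{8}(y_t−ȳ)(y_{t+1}−ȳ) = 95.5802
γ_1 = 95.5802 / 9 = 10.620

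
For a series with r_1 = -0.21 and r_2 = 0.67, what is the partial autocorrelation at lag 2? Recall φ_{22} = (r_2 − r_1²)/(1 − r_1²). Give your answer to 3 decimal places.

0.655

φ_{22} = (r_2 − r_1²) / (1 − r_1²)
r_1² = (-0.21)² = 0.0441
Numerator = 0.67 − 0.0441 = 0.6259; denominator = 1 − 0.0441 = 0.9559
φ_{22} = 0.6259 / 0.9559 = 0.655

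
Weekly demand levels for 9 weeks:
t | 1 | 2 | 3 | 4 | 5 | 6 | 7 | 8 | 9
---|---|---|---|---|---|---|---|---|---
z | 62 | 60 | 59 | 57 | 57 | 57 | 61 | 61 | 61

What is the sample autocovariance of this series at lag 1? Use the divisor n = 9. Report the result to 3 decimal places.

Mean z̄ = (62 + 60 + 59 + 57 + 57 + 57 + 61 + 61 + 61)/9 = 59.4444
Σ_{t=1}^{8}(z_t−z̄)(z_{t+1}−z̄) = 15.2469
γ_1 = 15.2469 / 9 = 1.694

1.694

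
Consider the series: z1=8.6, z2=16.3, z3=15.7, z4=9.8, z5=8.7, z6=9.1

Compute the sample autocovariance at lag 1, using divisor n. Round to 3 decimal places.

Mean z̄ = (8.6 + 16.3 + 15.7 + 9.8 + 8.7 + 9.1)/6 = 11.3667
Σ_{t=1}^{5}(z_t−z̄)(z_{t+1}−z̄) = 11.1622
γ_1 = 11.1622 / 6 = 1.860

1.860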